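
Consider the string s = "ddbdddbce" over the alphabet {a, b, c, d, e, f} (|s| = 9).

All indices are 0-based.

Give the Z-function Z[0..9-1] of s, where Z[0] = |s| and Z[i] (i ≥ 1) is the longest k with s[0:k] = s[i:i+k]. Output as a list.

[9, 1, 0, 2, 3, 1, 0, 0, 0]

Z[0]=9
i=1: outside box; Z[1]=1 scan→box=[1,2)
i=2: outside box; Z[2]=0
i=3: outside box; Z[3]=2 scan→box=[3,5)
i=4: min(r-i=1, Z[1]=1)=1; Z[4]=3 scan→box=[4,7)
i=5: min(r-i=2, Z[1]=1)=1; Z[5]=1
i=6: min(r-i=1, Z[2]=0)=0; Z[6]=0
i=7: outside box; Z[7]=0
i=8: outside box; Z[8]=0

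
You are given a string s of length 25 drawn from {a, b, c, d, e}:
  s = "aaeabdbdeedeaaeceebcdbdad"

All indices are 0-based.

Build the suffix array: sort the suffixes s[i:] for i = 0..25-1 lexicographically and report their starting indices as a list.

rank | idx | suffix
   0 |   0 | aaeabdbdeedeaaeceebcdbdad
   1 |  12 | aaeceebcdbdad
   2 |   3 | abdbdeedeaaeceebcdbdad
   3 |  23 | ad
   4 |   1 | aeabdbdeedeaaeceebcdbdad
   5 |  13 | aeceebcdbdad
   6 |  18 | bcdbdad
   7 |  21 | bdad
   8 |   4 | bdbdeedeaaeceebcdbdad
   9 |   6 | bdeedeaaeceebcdbdad
  10 |  19 | cdbdad
  11 |  15 | ceebcdbdad
  12 |  24 | d
  13 |  22 | dad
  14 |  20 | dbdad
  15 |   5 | dbdeedeaaeceebcdbdad
  16 |  10 | deaaeceebcdbdad
  17 |   7 | deedeaaeceebcdbdad
  18 |  11 | eaaeceebcdbdad
  19 |   2 | eabdbdeedeaaeceebcdbdad
  20 |  17 | ebcdbdad
  21 |  14 | eceebcdbdad
  22 |   9 | edeaaeceebcdbdad
  23 |  16 | eebcdbdad
  24 |   8 | eedeaaeceebcdbdad

[0, 12, 3, 23, 1, 13, 18, 21, 4, 6, 19, 15, 24, 22, 20, 5, 10, 7, 11, 2, 17, 14, 9, 16, 8]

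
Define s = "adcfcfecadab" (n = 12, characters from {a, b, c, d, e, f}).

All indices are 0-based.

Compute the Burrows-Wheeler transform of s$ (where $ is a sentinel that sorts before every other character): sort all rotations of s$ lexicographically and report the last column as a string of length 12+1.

bdc$aedfaafcc

rank  rotation       last
    0  $adcfcfecadab  b
    1  ab$adcfcfecad  d
    2  adab$adcfcfec  c
    3  adcfcfecadab$  $
    4  b$adcfcfecada  a
    5  cadab$adcfcfe  e
    6  cfcfecadab$ad  d
    7  cfecadab$adcf  f
    8  dab$adcfcfeca  a
    9  dcfcfecadab$a  a
   10  ecadab$adcfcf  f
   11  fcfecadab$adc  c
   12  fecadab$adcfc  c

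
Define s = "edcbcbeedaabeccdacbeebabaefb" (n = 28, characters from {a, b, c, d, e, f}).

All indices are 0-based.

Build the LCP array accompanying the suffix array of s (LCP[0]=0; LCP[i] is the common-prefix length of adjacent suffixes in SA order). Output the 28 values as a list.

rank | idx | suffix
   0 |   9 | aabeccdacbeebabaefb
   1 |  22 | abaefb
   2 |  10 | abeccdacbeebabaefb
   3 |  16 | acbeebabaefb
   4 |  24 | aefb
   5 |  27 | b
   6 |  21 | babaefb
   7 |  23 | baefb
   8 |   3 | bcbeedaabeccdacbeebabaefb
   9 |  11 | beccdacbeebabaefb
  10 |  18 | beebabaefb
  11 |   5 | beedaabeccdacbeebabaefb
  12 |   2 | cbcbeedaabeccdacbeebabaefb
  13 |  17 | cbeebabaefb
  14 |   4 | cbeedaabeccdacbeebabaefb
  15 |  13 | ccdacbeebabaefb
  16 |  14 | cdacbeebabaefb
  17 |   8 | daabeccdacbeebabaefb
  18 |  15 | dacbeebabaefb
  19 |   1 | dcbcbeedaabeccdacbeebabaefb
  20 |  20 | ebabaefb
  21 |  12 | eccdacbeebabaefb
  22 |   7 | edaabeccdacbeebabaefb
  23 |   0 | edcbcbeedaabeccdacbeebabaefb
  24 |  19 | eebabaefb
  25 |   6 | eedaabeccdacbeebabaefb
  26 |  25 | efb
  27 |  26 | fb

SA = [9, 22, 10, 16, 24, 27, 21, 23, 3, 11, 18, 5, 2, 17, 4, 13, 14, 8, 15, 1, 20, 12, 7, 0, 19, 6, 25, 26]
[i] adj suffixes → lcp
  [1] 9/22 → 1 ('a')
  [2] 22/10 → 2 ('ab')
  [3] 10/16 → 1 ('a')
  [4] 16/24 → 1 ('a')
  [5] 24/27 → 0 ('')
  [6] 27/21 → 1 ('b')
  [7] 21/23 → 2 ('ba')
  [8] 23/3 → 1 ('b')
  [9] 3/11 → 1 ('b')
  [10] 11/18 → 2 ('be')
  [11] 18/5 → 3 ('bee')
  [12] 5/2 → 0 ('')
  [13] 2/17 → 2 ('cb')
  [14] 17/4 → 4 ('cbee')
  [15] 4/13 → 1 ('c')
  [16] 13/14 → 1 ('c')
  [17] 14/8 → 0 ('')
  [18] 8/15 → 2 ('da')
  [19] 15/1 → 1 ('d')
  [20] 1/20 → 0 ('')
  [21] 20/12 → 1 ('e')
  [22] 12/7 → 1 ('e')
  [23] 7/0 → 2 ('ed')
  [24] 0/19 → 1 ('e')
  [25] 19/6 → 2 ('ee')
  [26] 6/25 → 1 ('e')
  [27] 25/26 → 0 ('')

[0, 1, 2, 1, 1, 0, 1, 2, 1, 1, 2, 3, 0, 2, 4, 1, 1, 0, 2, 1, 0, 1, 1, 2, 1, 2, 1, 0]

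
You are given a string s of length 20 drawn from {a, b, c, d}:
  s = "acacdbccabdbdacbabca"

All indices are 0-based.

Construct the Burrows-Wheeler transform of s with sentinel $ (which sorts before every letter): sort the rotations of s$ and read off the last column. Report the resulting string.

rank  rotation               last
    0  $acacdbccabdbdacbabca  a
    1  a$acacdbccabdbdacbabc  c
    2  abca$acacdbccabdbdacb  b
    3  abdbdacbabca$acacdbcc  c
    4  acacdbccabdbdacbabca$  $
    5  acbabca$acacdbccabdbd  d
    6  acdbccabdbdacbabca$ac  c
    7  babca$acacdbccabdbdac  c
    8  bca$acacdbccabdbdacba  a
    9  bccabdbdacbabca$acacd  d
   10  bdacbabca$acacdbccabd  d
   11  bdbdacbabca$acacdbcca  a
   12  ca$acacdbccabdbdacbab  b
   13  cabdbdacbabca$acacdbc  c
   14  cacdbccabdbdacbabca$a  a
   15  cbabca$acacdbccabdbda  a
   16  ccabdbdacbabca$acacdb  b
   17  cdbccabdbdacbabca$aca  a
   18  dacbabca$acacdbccabdb  b
   19  dbccabdbdacbabca$acac  c
   20  dbdacbabca$acacdbccab  b

acbc$dccaddabcaababcb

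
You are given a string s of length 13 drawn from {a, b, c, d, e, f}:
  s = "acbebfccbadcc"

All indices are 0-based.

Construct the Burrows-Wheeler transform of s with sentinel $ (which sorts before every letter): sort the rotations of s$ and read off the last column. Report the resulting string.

c$bcceccadfabb

rank  rotation        last
    0  $acbebfccbadcc  c
    1  acbebfccbadcc$  $
    2  adcc$acbebfccb  b
    3  badcc$acbebfcc  c
    4  bebfccbadcc$ac  c
    5  bfccbadcc$acbe  e
    6  c$acbebfccbadc  c
    7  cbadcc$acbebfc  c
    8  cbebfccbadcc$a  a
    9  cc$acbebfccbad  d
   10  ccbadcc$acbebf  f
   11  dcc$acbebfccba  a
   12  ebfccbadcc$acb  b
   13  fccbadcc$acbeb  b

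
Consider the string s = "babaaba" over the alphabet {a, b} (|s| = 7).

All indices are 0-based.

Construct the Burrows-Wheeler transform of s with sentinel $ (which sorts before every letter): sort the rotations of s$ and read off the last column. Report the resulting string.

abbabaa$

rank  rotation  last
    0  $babaaba  a
    1  a$babaab  b
    2  aaba$bab  b
    3  aba$baba  a
    4  abaaba$b  b
    5  ba$babaa  a
    6  baaba$ba  a
    7  babaaba$  $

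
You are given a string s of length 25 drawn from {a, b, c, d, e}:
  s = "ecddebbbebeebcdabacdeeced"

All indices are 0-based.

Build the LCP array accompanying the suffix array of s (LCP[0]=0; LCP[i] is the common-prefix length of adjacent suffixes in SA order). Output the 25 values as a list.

[0, 1, 0, 1, 2, 1, 1, 2, 0, 2, 2, 1, 0, 1, 1, 1, 2, 0, 2, 2, 1, 2, 1, 1, 2]

sorted suffixes:
  #0 SA[0]=15  'abacdeeced'
  #1 SA[1]=17  'acdeeced'
  #2 SA[2]=16  'bacdeeced'
  #3 SA[3]=5  'bbbebeebcdabacdeeced'
  #4 SA[4]=6  'bbebeebcdabacdeeced'
  #5 SA[5]=12  'bcdabacdeeced'
  #6 SA[6]=7  'bebeebcdabacdeeced'
  #7 SA[7]=9  'beebcdabacdeeced'
  #8 SA[8]=13  'cdabacdeeced'
  #9 SA[9]=1  'cddebbbebeebcdabacdeeced'
  #10 SA[10]=18  'cdeeced'
  #11 SA[11]=22  'ced'
  #12 SA[12]=24  'd'
  #13 SA[13]=14  'dabacdeeced'
  #14 SA[14]=2  'ddebbbebeebcdabacdeeced'
  #15 SA[15]=3  'debbbebeebcdabacdeeced'
  #16 SA[16]=19  'deeced'
  #17 SA[17]=4  'ebbbebeebcdabacdeeced'
  #18 SA[18]=11  'ebcdabacdeeced'
  #19 SA[19]=8  'ebeebcdabacdeeced'
  #20 SA[20]=0  'ecddebbbebeebcdabacdeeced'
  #21 SA[21]=21  'eced'
  #22 SA[22]=23  'ed'
  #23 SA[23]=10  'eebcdabacdeeced'
  #24 SA[24]=20  'eeced'

SA = [15, 17, 16, 5, 6, 12, 7, 9, 13, 1, 18, 22, 24, 14, 2, 3, 19, 4, 11, 8, 0, 21, 23, 10, 20]
rank  pair      lcp
   1  s[15:],s[17:]  1  'a'
   2  s[17:],s[16:]  0  ''
   3  s[16:],s[5:]  1  'b'
   4  s[5:],s[6:]  2  'bb'
   5  s[6:],s[12:]  1  'b'
   6  s[12:],s[7:]  1  'b'
   7  s[7:],s[9:]  2  'be'
   8  s[9:],s[13:]  0  ''
   9  s[13:],s[1:]  2  'cd'
  10  s[1:],s[18:]  2  'cd'
  11  s[18:],s[22:]  1  'c'
  12  s[22:],s[24:]  0  ''
  13  s[24:],s[14:]  1  'd'
  14  s[14:],s[2:]  1  'd'
  15  s[2:],s[3:]  1  'd'
  16  s[3:],s[19:]  2  'de'
  17  s[19:],s[4:]  0  ''
  18  s[4:],s[11:]  2  'eb'
  19  s[11:],s[8:]  2  'eb'
  20  s[8:],s[0:]  1  'e'
  21  s[0:],s[21:]  2  'ec'
  22  s[21:],s[23:]  1  'e'
  23  s[23:],s[10:]  1  'e'
  24  s[10:],s[20:]  2  'ee'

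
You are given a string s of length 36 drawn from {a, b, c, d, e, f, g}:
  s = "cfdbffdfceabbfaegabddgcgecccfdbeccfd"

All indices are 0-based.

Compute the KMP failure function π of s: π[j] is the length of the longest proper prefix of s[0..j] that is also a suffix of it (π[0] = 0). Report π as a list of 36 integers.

π[0] = 0
j=1 s[j]='f': π[1]=0 (border '')
j=2 s[j]='d': π[2]=0 (border '')
j=3 s[j]='b': π[3]=0 (border '')
j=4 s[j]='f': π[4]=0 (border '')
j=5 s[j]='f': π[5]=0 (border '')
j=6 s[j]='d': π[6]=0 (border '')
j=7 s[j]='f': π[7]=0 (border '')
j=8 s[j]='c': π[8]=1 (border 'c')
j=9 s[j]='e': k: 1→0; π[9]=0 (border '')
j=10 s[j]='a': π[10]=0 (border '')
j=11 s[j]='b': π[11]=0 (border '')
j=12 s[j]='b': π[12]=0 (border '')
j=13 s[j]='f': π[13]=0 (border '')
j=14 s[j]='a': π[14]=0 (border '')
j=15 s[j]='e': π[15]=0 (border '')
j=16 s[j]='g': π[16]=0 (border '')
j=17 s[j]='a': π[17]=0 (border '')
j=18 s[j]='b': π[18]=0 (border '')
j=19 s[j]='d': π[19]=0 (border '')
j=20 s[j]='d': π[20]=0 (border '')
j=21 s[j]='g': π[21]=0 (border '')
j=22 s[j]='c': π[22]=1 (border 'c')
j=23 s[j]='g': k: 1→0; π[23]=0 (border '')
j=24 s[j]='e': π[24]=0 (border '')
j=25 s[j]='c': π[25]=1 (border 'c')
j=26 s[j]='c': k: 1→0; π[26]=1 (border 'c')
j=27 s[j]='c': k: 1→0; π[27]=1 (border 'c')
j=28 s[j]='f': π[28]=2 (border 'cf')
j=29 s[j]='d': π[29]=3 (border 'cfd')
j=30 s[j]='b': π[30]=4 (border 'cfdb')
j=31 s[j]='e': k: 4→0; π[31]=0 (border '')
j=32 s[j]='c': π[32]=1 (border 'c')
j=33 s[j]='c': k: 1→0; π[33]=1 (border 'c')
j=34 s[j]='f': π[34]=2 (border 'cf')
j=35 s[j]='d': π[35]=3 (border 'cfd')

[0, 0, 0, 0, 0, 0, 0, 0, 1, 0, 0, 0, 0, 0, 0, 0, 0, 0, 0, 0, 0, 0, 1, 0, 0, 1, 1, 1, 2, 3, 4, 0, 1, 1, 2, 3]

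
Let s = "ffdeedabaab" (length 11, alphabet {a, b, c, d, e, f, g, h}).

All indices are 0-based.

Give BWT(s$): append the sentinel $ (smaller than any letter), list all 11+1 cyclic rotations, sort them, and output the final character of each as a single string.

bbadaaefedf$

rank  rotation      last
    0  $ffdeedabaab  b
    1  aab$ffdeedab  b
    2  ab$ffdeedaba  a
    3  abaab$ffdeed  d
    4  b$ffdeedabaa  a
    5  baab$ffdeeda  a
    6  dabaab$ffdee  e
    7  deedabaab$ff  f
    8  edabaab$ffde  e
    9  eedabaab$ffd  d
   10  fdeedabaab$f  f
   11  ffdeedabaab$  $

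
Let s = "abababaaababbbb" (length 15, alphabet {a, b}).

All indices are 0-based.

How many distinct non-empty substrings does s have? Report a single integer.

87

sorted suffixes:
  #0 SA[0]=6  'aaababbbb'
  #1 SA[1]=7  'aababbbb'
  #2 SA[2]=4  'abaaababbbb'
  #3 SA[3]=2  'ababaaababbbb'
  #4 SA[4]=0  'abababaaababbbb'
  #5 SA[5]=8  'ababbbb'
  #6 SA[6]=10  'abbbb'
  #7 SA[7]=14  'b'
  #8 SA[8]=5  'baaababbbb'
  #9 SA[9]=3  'babaaababbbb'
  #10 SA[10]=1  'bababaaababbbb'
  #11 SA[11]=9  'babbbb'
  #12 SA[12]=13  'bb'
  #13 SA[13]=12  'bbb'
  #14 SA[14]=11  'bbbb'

SA = [6, 7, 4, 2, 0, 8, 10, 14, 5, 3, 1, 9, 13, 12, 11]
rank  pair      lcp
   1  s[6:],s[7:]  2  'aa'
   2  s[7:],s[4:]  1  'a'
   3  s[4:],s[2:]  3  'aba'
   4  s[2:],s[0:]  5  'ababa'
   5  s[0:],s[8:]  4  'abab'
   6  s[8:],s[10:]  2  'ab'
   7  s[10:],s[14:]  0  ''
   8  s[14:],s[5:]  1  'b'
   9  s[5:],s[3:]  2  'ba'
  10  s[3:],s[1:]  4  'baba'
  11  s[1:],s[9:]  3  'bab'
  12  s[9:],s[13:]  1  'b'
  13  s[13:],s[12:]  2  'bb'
  14  s[12:],s[11:]  3  'bbb'

n(n+1)/2 = 15·16/2 = 120
Σ LCP = 0 + 2 + 1 + 3 + 5 + 4 + 2 + 0 + 1 + 2 + 4 + 3 + 1 + 2 + 3 = 33
distinct = 120 − 33 = 87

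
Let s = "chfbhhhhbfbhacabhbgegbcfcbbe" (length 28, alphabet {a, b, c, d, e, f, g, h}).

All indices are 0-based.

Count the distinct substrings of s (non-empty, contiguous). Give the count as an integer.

rank | idx | suffix
   0 |  14 | abhbgegbcfcbbe
   1 |  12 | acabhbgegbcfcbbe
   2 |  25 | bbe
   3 |  21 | bcfcbbe
   4 |  26 | be
   5 |   8 | bfbhacabhbgegbcfcbbe
   6 |  17 | bgegbcfcbbe
   7 |  10 | bhacabhbgegbcfcbbe
   8 |  15 | bhbgegbcfcbbe
   9 |   3 | bhhhhbfbhacabhbgegbcfcbbe
  10 |  13 | cabhbgegbcfcbbe
  11 |  24 | cbbe
  12 |  22 | cfcbbe
  13 |   0 | chfbhhhhbfbhacabhbgegbcfcbbe
  14 |  27 | e
  15 |  19 | egbcfcbbe
  16 |   9 | fbhacabhbgegbcfcbbe
  17 |   2 | fbhhhhbfbhacabhbgegbcfcbbe
  18 |  23 | fcbbe
  19 |  20 | gbcfcbbe
  20 |  18 | gegbcfcbbe
  21 |  11 | hacabhbgegbcfcbbe
  22 |   7 | hbfbhacabhbgegbcfcbbe
  23 |  16 | hbgegbcfcbbe
  24 |   1 | hfbhhhhbfbhacabhbgegbcfcbbe
  25 |   6 | hhbfbhacabhbgegbcfcbbe
  26 |   5 | hhhbfbhacabhbgegbcfcbbe
  27 |   4 | hhhhbfbhacabhbgegbcfcbbe

SA = [14, 12, 25, 21, 26, 8, 17, 10, 15, 3, 13, 24, 22, 0, 27, 19, 9, 2, 23, 20, 18, 11, 7, 16, 1, 6, 5, 4]
rank  pair      lcp
   1  s[14:],s[12:]  1  'a'
   2  s[12:],s[25:]  0  ''
   3  s[25:],s[21:]  1  'b'
   4  s[21:],s[26:]  1  'b'
   5  s[26:],s[8:]  1  'b'
   6  s[8:],s[17:]  1  'b'
   7  s[17:],s[10:]  1  'b'
   8  s[10:],s[15:]  2  'bh'
   9  s[15:],s[3:]  2  'bh'
  10  s[3:],s[13:]  0  ''
  11  s[13:],s[24:]  1  'c'
  12  s[24:],s[22:]  1  'c'
  13  s[22:],s[0:]  1  'c'
  14  s[0:],s[27:]  0  ''
  15  s[27:],s[19:]  1  'e'
  16  s[19:],s[9:]  0  ''
  17  s[9:],s[2:]  3  'fbh'
  18  s[2:],s[23:]  1  'f'
  19  s[23:],s[20:]  0  ''
  20  s[20:],s[18:]  1  'g'
  21  s[18:],s[11:]  0  ''
  22  s[11:],s[7:]  1  'h'
  23  s[7:],s[16:]  2  'hb'
  24  s[16:],s[1:]  1  'h'
  25  s[1:],s[6:]  1  'h'
  26  s[6:],s[5:]  2  'hh'
  27  s[5:],s[4:]  3  'hhh'

n(n+1)/2 = 28·29/2 = 406
Σ LCP = 0 + 1 + 0 + 1 + 1 + 1 + 1 + 1 + 2 + 2 + 0 + 1 + 1 + 1 + 0 + 1 + 0 + 3 + 1 + 0 + 1 + 0 + 1 + 2 + 1 + 1 + 2 + 3 = 29
distinct = 406 − 29 = 377

377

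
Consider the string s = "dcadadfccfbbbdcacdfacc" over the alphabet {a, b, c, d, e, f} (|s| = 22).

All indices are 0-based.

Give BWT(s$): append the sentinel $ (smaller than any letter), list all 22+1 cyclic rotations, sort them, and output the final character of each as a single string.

cfccdfbbcddafacab$cadcd

rank  rotation                 last
    0  $dcadadfccfbbbdcacdfacc  c
    1  acc$dcadadfccfbbbdcacdf  f
    2  acdfacc$dcadadfccfbbbdc  c
    3  adadfccfbbbdcacdfacc$dc  c
    4  adfccfbbbdcacdfacc$dcad  d
    5  bbbdcacdfacc$dcadadfccf  f
    6  bbdcacdfacc$dcadadfccfb  b
    7  bdcacdfacc$dcadadfccfbb  b
    8  c$dcadadfccfbbbdcacdfac  c
    9  cacdfacc$dcadadfccfbbbd  d
   10  cadadfccfbbbdcacdfacc$d  d
   11  cc$dcadadfccfbbbdcacdfa  a
   12  ccfbbbdcacdfacc$dcadadf  f
   13  cdfacc$dcadadfccfbbbdca  a
   14  cfbbbdcacdfacc$dcadadfc  c
   15  dadfccfbbbdcacdfacc$dca  a
   16  dcacdfacc$dcadadfccfbbb  b
   17  dcadadfccfbbbdcacdfacc$  $
   18  dfacc$dcadadfccfbbbdcac  c
   19  dfccfbbbdcacdfacc$dcada  a
   20  facc$dcadadfccfbbbdcacd  d
   21  fbbbdcacdfacc$dcadadfcc  c
   22  fccfbbbdcacdfacc$dcadad  d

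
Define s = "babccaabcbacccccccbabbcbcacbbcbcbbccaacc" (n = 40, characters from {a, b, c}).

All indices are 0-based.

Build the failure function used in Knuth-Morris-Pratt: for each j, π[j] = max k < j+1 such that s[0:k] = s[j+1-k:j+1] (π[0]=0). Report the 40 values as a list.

[0, 0, 1, 0, 0, 0, 0, 1, 0, 1, 2, 0, 0, 0, 0, 0, 0, 0, 1, 2, 3, 1, 0, 1, 0, 0, 0, 1, 1, 0, 1, 0, 1, 1, 0, 0, 0, 0, 0, 0]

π[0] = 0
j=1 s[j]='a': π[1]=0 (border '')
j=2 s[j]='b': π[2]=1 (border 'b')
j=3 s[j]='c': k: 1→0; π[3]=0 (border '')
j=4 s[j]='c': π[4]=0 (border '')
j=5 s[j]='a': π[5]=0 (border '')
j=6 s[j]='a': π[6]=0 (border '')
j=7 s[j]='b': π[7]=1 (border 'b')
j=8 s[j]='c': k: 1→0; π[8]=0 (border '')
j=9 s[j]='b': π[9]=1 (border 'b')
j=10 s[j]='a': π[10]=2 (border 'ba')
j=11 s[j]='c': k: 2→0; π[11]=0 (border '')
j=12 s[j]='c': π[12]=0 (border '')
j=13 s[j]='c': π[13]=0 (border '')
j=14 s[j]='c': π[14]=0 (border '')
j=15 s[j]='c': π[15]=0 (border '')
j=16 s[j]='c': π[16]=0 (border '')
j=17 s[j]='c': π[17]=0 (border '')
j=18 s[j]='b': π[18]=1 (border 'b')
j=19 s[j]='a': π[19]=2 (border 'ba')
j=20 s[j]='b': π[20]=3 (border 'bab')
j=21 s[j]='b': k: 3→1→0; π[21]=1 (border 'b')
j=22 s[j]='c': k: 1→0; π[22]=0 (border '')
j=23 s[j]='b': π[23]=1 (border 'b')
j=24 s[j]='c': k: 1→0; π[24]=0 (border '')
j=25 s[j]='a': π[25]=0 (border '')
j=26 s[j]='c': π[26]=0 (border '')
j=27 s[j]='b': π[27]=1 (border 'b')
j=28 s[j]='b': k: 1→0; π[28]=1 (border 'b')
j=29 s[j]='c': k: 1→0; π[29]=0 (border '')
j=30 s[j]='b': π[30]=1 (border 'b')
j=31 s[j]='c': k: 1→0; π[31]=0 (border '')
j=32 s[j]='b': π[32]=1 (border 'b')
j=33 s[j]='b': k: 1→0; π[33]=1 (border 'b')
j=34 s[j]='c': k: 1→0; π[34]=0 (border '')
j=35 s[j]='c': π[35]=0 (border '')
j=36 s[j]='a': π[36]=0 (border '')
j=37 s[j]='a': π[37]=0 (border '')
j=38 s[j]='c': π[38]=0 (border '')
j=39 s[j]='c': π[39]=0 (border '')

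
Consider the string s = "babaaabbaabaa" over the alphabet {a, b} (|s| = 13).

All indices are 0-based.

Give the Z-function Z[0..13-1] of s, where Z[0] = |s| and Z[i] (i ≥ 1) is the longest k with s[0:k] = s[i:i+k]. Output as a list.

Z[0]=13
i=1: fresh scan; Z[1]=0
i=2: fresh scan; Z[2]=2 scan→box=[2,4)
i=3: min(r-i=1, Z[1]=0)=0; Z[3]=0
i=4: fresh scan; Z[4]=0
i=5: fresh scan; Z[5]=0
i=6: fresh scan; Z[6]=1 scan→box=[6,7)
i=7: fresh scan; Z[7]=2 scan→box=[7,9)
i=8: min(r-i=1, Z[1]=0)=0; Z[8]=0
i=9: fresh scan; Z[9]=0
i=10: fresh scan; Z[10]=2 scan→box=[10,12)
i=11: min(r-i=1, Z[1]=0)=0; Z[11]=0
i=12: fresh scan; Z[12]=0

[13, 0, 2, 0, 0, 0, 1, 2, 0, 0, 2, 0, 0]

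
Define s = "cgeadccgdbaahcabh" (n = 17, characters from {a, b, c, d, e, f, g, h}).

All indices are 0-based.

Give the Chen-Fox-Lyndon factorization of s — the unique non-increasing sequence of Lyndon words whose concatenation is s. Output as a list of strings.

["cge", "adccgdb", "aahcabh"]

emit factor 1: 'cge' (i=0, period=3)
emit factor 2: 'adccgdb' (i=3, period=7)
emit factor 3: 'aahcabh' (i=10, period=7)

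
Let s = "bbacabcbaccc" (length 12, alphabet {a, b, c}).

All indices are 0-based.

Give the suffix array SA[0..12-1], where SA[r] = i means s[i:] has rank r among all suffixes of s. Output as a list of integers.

[4, 2, 8, 1, 7, 0, 5, 11, 3, 6, 10, 9]

rank→(start, suffix):
  0 → (4, 'abcbaccc')
  1 → (2, 'acabcbaccc')
  2 → (8, 'accc')
  3 → (1, 'bacabcbaccc')
  4 → (7, 'baccc')
  5 → (0, 'bbacabcbaccc')
  6 → (5, 'bcbaccc')
  7 → (11, 'c')
  8 → (3, 'cabcbaccc')
  9 → (6, 'cbaccc')
  10 → (10, 'cc')
  11 → (9, 'ccc')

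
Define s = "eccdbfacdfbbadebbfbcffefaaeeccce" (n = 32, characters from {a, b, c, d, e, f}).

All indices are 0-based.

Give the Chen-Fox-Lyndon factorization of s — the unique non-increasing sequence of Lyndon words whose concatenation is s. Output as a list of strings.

emit factor 1: 'e' (i=0, period=1)
emit factor 2: 'ccd' (i=1, period=3)
emit factor 3: 'bf' (i=4, period=2)
emit factor 4: 'acdfbbadebbfbcffef' (i=6, period=18)
emit factor 5: 'aaeeccce' (i=24, period=8)

["e", "ccd", "bf", "acdfbbadebbfbcffef", "aaeeccce"]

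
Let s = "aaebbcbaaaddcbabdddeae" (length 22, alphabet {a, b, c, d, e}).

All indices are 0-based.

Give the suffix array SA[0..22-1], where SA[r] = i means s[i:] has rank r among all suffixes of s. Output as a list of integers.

[7, 8, 0, 14, 9, 20, 1, 6, 13, 3, 4, 15, 5, 12, 11, 10, 16, 17, 18, 21, 19, 2]

rank | idx | suffix
   0 |   7 | aaaddcbabdddeae
   1 |   8 | aaddcbabdddeae
   2 |   0 | aaebbcbaaaddcbabdddeae
   3 |  14 | abdddeae
   4 |   9 | addcbabdddeae
   5 |  20 | ae
   6 |   1 | aebbcbaaaddcbabdddeae
   7 |   6 | baaaddcbabdddeae
   8 |  13 | babdddeae
   9 |   3 | bbcbaaaddcbabdddeae
  10 |   4 | bcbaaaddcbabdddeae
  11 |  15 | bdddeae
  12 |   5 | cbaaaddcbabdddeae
  13 |  12 | cbabdddeae
  14 |  11 | dcbabdddeae
  15 |  10 | ddcbabdddeae
  16 |  16 | dddeae
  17 |  17 | ddeae
  18 |  18 | deae
  19 |  21 | e
  20 |  19 | eae
  21 |   2 | ebbcbaaaddcbabdddeae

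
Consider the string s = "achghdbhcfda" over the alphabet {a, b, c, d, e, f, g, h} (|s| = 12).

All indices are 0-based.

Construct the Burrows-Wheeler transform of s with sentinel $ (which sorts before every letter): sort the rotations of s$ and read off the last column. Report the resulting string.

rank  rotation       last
    0  $achghdbhcfda  a
    1  a$achghdbhcfd  d
    2  achghdbhcfda$  $
    3  bhcfda$achghd  d
    4  cfda$achghdbh  h
    5  chghdbhcfda$a  a
    6  da$achghdbhcf  f
    7  dbhcfda$achgh  h
    8  fda$achghdbhc  c
    9  ghdbhcfda$ach  h
   10  hcfda$achghdb  b
   11  hdbhcfda$achg  g
   12  hghdbhcfda$ac  c

ad$dhafhchbgc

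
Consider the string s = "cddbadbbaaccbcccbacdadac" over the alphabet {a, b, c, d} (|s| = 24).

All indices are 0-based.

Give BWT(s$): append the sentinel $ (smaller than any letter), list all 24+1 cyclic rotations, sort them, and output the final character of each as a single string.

rank  rotation                   last
    0  $cddbadbbaaccbcccbacdadac  c
    1  aaccbcccbacdadac$cddbadbb  b
    2  ac$cddbadbbaaccbcccbacdad  d
    3  accbcccbacdadac$cddbadbba  a
    4  acdadac$cddbadbbaaccbcccb  b
    5  adac$cddbadbbaaccbcccbacd  d
    6  adbbaaccbcccbacdadac$cddb  b
    7  baaccbcccbacdadac$cddbadb  b
    8  bacdadac$cddbadbbaaccbccc  c
    9  badbbaaccbcccbacdadac$cdd  d
   10  bbaaccbcccbacdadac$cddbad  d
   11  bcccbacdadac$cddbadbbaacc  c
   12  c$cddbadbbaaccbcccbacdada  a
   13  cbacdadac$cddbadbbaaccbcc  c
   14  cbcccbacdadac$cddbadbbaac  c
   15  ccbacdadac$cddbadbbaaccbc  c
   16  ccbcccbacdadac$cddbadbbaa  a
   17  cccbacdadac$cddbadbbaaccb  b
   18  cdadac$cddbadbbaaccbcccba  a
   19  cddbadbbaaccbcccbacdadac$  $
   20  dac$cddbadbbaaccbcccbacda  a
   21  dadac$cddbadbbaaccbcccbac  c
   22  dbadbbaaccbcccbacdadac$cd  d
   23  dbbaaccbcccbacdadac$cddba  a
   24  ddbadbbaaccbcccbacdadac$c  c

cbdabdbbcddcacccaba$acdac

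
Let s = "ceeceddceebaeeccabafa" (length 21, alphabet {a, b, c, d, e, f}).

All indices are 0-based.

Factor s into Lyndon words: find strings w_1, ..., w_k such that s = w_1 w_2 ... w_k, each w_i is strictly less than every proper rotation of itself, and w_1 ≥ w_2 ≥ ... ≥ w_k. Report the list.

emit factor 1: 'cee' (i=0, period=3)
emit factor 2: 'ceddcee' (i=3, period=7)
emit factor 3: 'b' (i=10, period=1)
emit factor 4: 'aeecc' (i=11, period=5)
emit factor 5: 'abaf' (i=16, period=4)
emit factor 6: 'a' (i=20, period=1)

["cee", "ceddcee", "b", "aeecc", "abaf", "a"]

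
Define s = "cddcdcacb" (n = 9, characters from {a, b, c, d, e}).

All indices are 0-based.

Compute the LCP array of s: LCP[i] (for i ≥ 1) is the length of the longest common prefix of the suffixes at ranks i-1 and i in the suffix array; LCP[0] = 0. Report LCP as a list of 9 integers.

sorted suffixes:
  #0 SA[0]=6  'acb'
  #1 SA[1]=8  'b'
  #2 SA[2]=5  'cacb'
  #3 SA[3]=7  'cb'
  #4 SA[4]=3  'cdcacb'
  #5 SA[5]=0  'cddcdcacb'
  #6 SA[6]=4  'dcacb'
  #7 SA[7]=2  'dcdcacb'
  #8 SA[8]=1  'ddcdcacb'

SA = [6, 8, 5, 7, 3, 0, 4, 2, 1]
i: (SA[i-1],SA[i]) lcp shared
  1: (6,8) 0 ''
  2: (8,5) 0 ''
  3: (5,7) 1 'c'
  4: (7,3) 1 'c'
  5: (3,0) 2 'cd'
  6: (0,4) 0 ''
  7: (4,2) 2 'dc'
  8: (2,1) 1 'd'

[0, 0, 0, 1, 1, 2, 0, 2, 1]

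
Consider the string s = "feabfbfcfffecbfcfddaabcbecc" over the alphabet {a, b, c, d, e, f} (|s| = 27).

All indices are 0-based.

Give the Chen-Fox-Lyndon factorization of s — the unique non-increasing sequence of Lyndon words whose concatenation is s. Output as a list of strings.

emit factor 1: 'f' (i=0, period=1)
emit factor 2: 'e' (i=1, period=1)
emit factor 3: 'abfbfcfffecbfcfdd' (i=2, period=17)
emit factor 4: 'aabcbecc' (i=19, period=8)

["f", "e", "abfbfcfffecbfcfdd", "aabcbecc"]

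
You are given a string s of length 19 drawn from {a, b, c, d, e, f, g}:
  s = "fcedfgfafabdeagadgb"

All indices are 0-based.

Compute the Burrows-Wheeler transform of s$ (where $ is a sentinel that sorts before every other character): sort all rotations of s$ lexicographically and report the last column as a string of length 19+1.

bfgfegafbeadcag$dadf

rank  rotation              last
    0  $fcedfgfafabdeagadgb  b
    1  abdeagadgb$fcedfgfaf  f
    2  adgb$fcedfgfafabdeag  g
    3  afabdeagadgb$fcedfgf  f
    4  agadgb$fcedfgfafabde  e
    5  b$fcedfgfafabdeagadg  g
    6  bdeagadgb$fcedfgfafa  a
    7  cedfgfafabdeagadgb$f  f
    8  deagadgb$fcedfgfafab  b
    9  dfgfafabdeagadgb$fce  e
   10  dgb$fcedfgfafabdeaga  a
   11  eagadgb$fcedfgfafabd  d
   12  edfgfafabdeagadgb$fc  c
   13  fabdeagadgb$fcedfgfa  a
   14  fafabdeagadgb$fcedfg  g
   15  fcedfgfafabdeagadgb$  $
   16  fgfafabdeagadgb$fced  d
   17  gadgb$fcedfgfafabdea  a
   18  gb$fcedfgfafabdeagad  d
   19  gfafabdeagadgb$fcedf  f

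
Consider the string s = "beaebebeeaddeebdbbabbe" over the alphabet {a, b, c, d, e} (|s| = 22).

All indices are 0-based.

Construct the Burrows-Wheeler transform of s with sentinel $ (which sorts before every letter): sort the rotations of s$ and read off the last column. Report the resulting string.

ebeebdaeb$eebadbebeabbd

rank  rotation                 last
    0  $beaebebeeaddeebdbbabbe  e
    1  abbe$beaebebeeaddeebdbb  b
    2  addeebdbbabbe$beaebebee  e
    3  aebebeeaddeebdbbabbe$be  e
    4  babbe$beaebebeeaddeebdb  b
    5  bbabbe$beaebebeeaddeebd  d
    6  bbe$beaebebeeaddeebdbba  a
    7  bdbbabbe$beaebebeeaddee  e
    8  be$beaebebeeaddeebdbbab  b
    9  beaebebeeaddeebdbbabbe$  $
   10  bebeeaddeebdbbabbe$beae  e
   11  beeaddeebdbbabbe$beaebe  e
   12  dbbabbe$beaebebeeaddeeb  b
   13  ddeebdbbabbe$beaebebeea  a
   14  deebdbbabbe$beaebebeead  d
   15  e$beaebebeeaddeebdbbabb  b
   16  eaddeebdbbabbe$beaebebe  e
   17  eaebebeeaddeebdbbabbe$b  b
   18  ebdbbabbe$beaebebeeadde  e
   19  ebebeeaddeebdbbabbe$bea  a
   20  ebeeaddeebdbbabbe$beaeb  b
   21  eeaddeebdbbabbe$beaebeb  b
   22  eebdbbabbe$beaebebeeadd  d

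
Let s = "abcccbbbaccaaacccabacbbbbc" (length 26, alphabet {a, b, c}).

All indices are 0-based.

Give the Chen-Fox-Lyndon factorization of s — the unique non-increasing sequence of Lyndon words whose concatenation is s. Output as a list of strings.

["abcccbbbacc", "aaacccabacbbbbc"]

emit factor 1: 'abcccbbbacc' (i=0, period=11)
emit factor 2: 'aaacccabacbbbbc' (i=11, period=15)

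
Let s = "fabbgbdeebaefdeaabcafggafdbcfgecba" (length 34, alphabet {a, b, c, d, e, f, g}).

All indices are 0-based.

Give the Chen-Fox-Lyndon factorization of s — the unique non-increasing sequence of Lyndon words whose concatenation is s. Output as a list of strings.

emit factor 1: 'f' (i=0, period=1)
emit factor 2: 'abbgbdeebaefde' (i=1, period=14)
emit factor 3: 'aabcafggafdbcfgecb' (i=15, period=18)
emit factor 4: 'a' (i=33, period=1)

["f", "abbgbdeebaefde", "aabcafggafdbcfgecb", "a"]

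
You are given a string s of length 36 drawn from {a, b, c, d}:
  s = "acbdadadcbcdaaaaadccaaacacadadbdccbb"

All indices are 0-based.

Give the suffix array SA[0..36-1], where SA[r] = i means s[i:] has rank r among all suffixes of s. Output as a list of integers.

[12, 13, 20, 14, 21, 15, 22, 24, 0, 26, 4, 28, 6, 16, 35, 34, 9, 2, 30, 19, 23, 25, 33, 8, 1, 18, 32, 10, 11, 3, 27, 5, 29, 7, 17, 31]

rank→(start, suffix):
  0 → (12, 'aaaaadccaaacacadadbdccbb')
  1 → (13, 'aaaadccaaacacadadbdccbb')
  2 → (20, 'aaacacadadbdccbb')
  3 → (14, 'aaadccaaacacadadbdccbb')
  4 → (21, 'aacacadadbdccbb')
  5 → (15, 'aadccaaacacadadbdccbb')
  6 → (22, 'acacadadbdccbb')
  7 → (24, 'acadadbdccbb')
  8 → (0, 'acbdadadcbcdaaaaadccaaacacadadbdccbb')
  9 → (26, 'adadbdccbb')
  10 → (4, 'adadcbcdaaaaadccaaacacadadbdccbb')
  11 → (28, 'adbdccbb')
  12 → (6, 'adcbcdaaaaadccaaacacadadbdccbb')
  13 → (16, 'adccaaacacadadbdccbb')
  14 → (35, 'b')
  15 → (34, 'bb')
  16 → (9, 'bcdaaaaadccaaacacadadbdccbb')
  17 → (2, 'bdadadcbcdaaaaadccaaacacadadbdccbb')
  18 → (30, 'bdccbb')
  19 → (19, 'caaacacadadbdccbb')
  20 → (23, 'cacadadbdccbb')
  21 → (25, 'cadadbdccbb')
  22 → (33, 'cbb')
  23 → (8, 'cbcdaaaaadccaaacacadadbdccbb')
  24 → (1, 'cbdadadcbcdaaaaadccaaacacadadbdccbb')
  25 → (18, 'ccaaacacadadbdccbb')
  26 → (32, 'ccbb')
  27 → (10, 'cdaaaaadccaaacacadadbdccbb')
  28 → (11, 'daaaaadccaaacacadadbdccbb')
  29 → (3, 'dadadcbcdaaaaadccaaacacadadbdccbb')
  30 → (27, 'dadbdccbb')
  31 → (5, 'dadcbcdaaaaadccaaacacadadbdccbb')
  32 → (29, 'dbdccbb')
  33 → (7, 'dcbcdaaaaadccaaacacadadbdccbb')
  34 → (17, 'dccaaacacadadbdccbb')
  35 → (31, 'dccbb')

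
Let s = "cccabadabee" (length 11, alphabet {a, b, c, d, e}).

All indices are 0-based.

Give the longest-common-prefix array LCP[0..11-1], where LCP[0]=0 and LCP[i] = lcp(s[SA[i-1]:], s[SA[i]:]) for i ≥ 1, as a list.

rank→(start, suffix):
  0 → (3, 'abadabee')
  1 → (7, 'abee')
  2 → (5, 'adabee')
  3 → (4, 'badabee')
  4 → (8, 'bee')
  5 → (2, 'cabadabee')
  6 → (1, 'ccabadabee')
  7 → (0, 'cccabadabee')
  8 → (6, 'dabee')
  9 → (10, 'e')
  10 → (9, 'ee')

SA = [3, 7, 5, 4, 8, 2, 1, 0, 6, 10, 9]
i: (SA[i-1],SA[i]) lcp shared
  1: (3,7) 2 'ab'
  2: (7,5) 1 'a'
  3: (5,4) 0 ''
  4: (4,8) 1 'b'
  5: (8,2) 0 ''
  6: (2,1) 1 'c'
  7: (1,0) 2 'cc'
  8: (0,6) 0 ''
  9: (6,10) 0 ''
  10: (10,9) 1 'e'

[0, 2, 1, 0, 1, 0, 1, 2, 0, 0, 1]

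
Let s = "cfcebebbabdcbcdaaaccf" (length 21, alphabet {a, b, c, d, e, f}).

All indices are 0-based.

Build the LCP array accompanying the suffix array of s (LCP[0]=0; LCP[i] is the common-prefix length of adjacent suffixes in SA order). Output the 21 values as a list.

[0, 2, 1, 1, 0, 1, 1, 1, 1, 0, 1, 1, 1, 1, 2, 0, 1, 0, 2, 0, 1]

sorted suffixes:
  #0 SA[0]=15  'aaaccf'
  #1 SA[1]=16  'aaccf'
  #2 SA[2]=8  'abdcbcdaaaccf'
  #3 SA[3]=17  'accf'
  #4 SA[4]=7  'babdcbcdaaaccf'
  #5 SA[5]=6  'bbabdcbcdaaaccf'
  #6 SA[6]=12  'bcdaaaccf'
  #7 SA[7]=9  'bdcbcdaaaccf'
  #8 SA[8]=4  'bebbabdcbcdaaaccf'
  #9 SA[9]=11  'cbcdaaaccf'
  #10 SA[10]=18  'ccf'
  #11 SA[11]=13  'cdaaaccf'
  #12 SA[12]=2  'cebebbabdcbcdaaaccf'
  #13 SA[13]=19  'cf'
  #14 SA[14]=0  'cfcebebbabdcbcdaaaccf'
  #15 SA[15]=14  'daaaccf'
  #16 SA[16]=10  'dcbcdaaaccf'
  #17 SA[17]=5  'ebbabdcbcdaaaccf'
  #18 SA[18]=3  'ebebbabdcbcdaaaccf'
  #19 SA[19]=20  'f'
  #20 SA[20]=1  'fcebebbabdcbcdaaaccf'

SA = [15, 16, 8, 17, 7, 6, 12, 9, 4, 11, 18, 13, 2, 19, 0, 14, 10, 5, 3, 20, 1]
rank  pair      lcp
   1  s[15:],s[16:]  2  'aa'
   2  s[16:],s[8:]  1  'a'
   3  s[8:],s[17:]  1  'a'
   4  s[17:],s[7:]  0  ''
   5  s[7:],s[6:]  1  'b'
   6  s[6:],s[12:]  1  'b'
   7  s[12:],s[9:]  1  'b'
   8  s[9:],s[4:]  1  'b'
   9  s[4:],s[11:]  0  ''
  10  s[11:],s[18:]  1  'c'
  11  s[18:],s[13:]  1  'c'
  12  s[13:],s[2:]  1  'c'
  13  s[2:],s[19:]  1  'c'
  14  s[19:],s[0:]  2  'cf'
  15  s[0:],s[14:]  0  ''
  16  s[14:],s[10:]  1  'd'
  17  s[10:],s[5:]  0  ''
  18  s[5:],s[3:]  2  'eb'
  19  s[3:],s[20:]  0  ''
  20  s[20:],s[1:]  1  'f'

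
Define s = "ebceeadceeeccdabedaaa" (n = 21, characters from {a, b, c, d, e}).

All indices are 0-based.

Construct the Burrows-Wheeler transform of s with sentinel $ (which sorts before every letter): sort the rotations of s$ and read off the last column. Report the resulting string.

aaaddeeaecbdecae$ebcec

rank  rotation                last
    0  $ebceeadceeeccdabedaaa  a
    1  a$ebceeadceeeccdabedaa  a
    2  aa$ebceeadceeeccdabeda  a
    3  aaa$ebceeadceeeccdabed  d
    4  abedaaa$ebceeadceeeccd  d
    5  adceeeccdabedaaa$ebcee  e
    6  bceeadceeeccdabedaaa$e  e
    7  bedaaa$ebceeadceeeccda  a
    8  ccdabedaaa$ebceeadceee  e
    9  cdabedaaa$ebceeadceeec  c
   10  ceeadceeeccdabedaaa$eb  b
   11  ceeeccdabedaaa$ebceead  d
   12  daaa$ebceeadceeeccdabe  e
   13  dabedaaa$ebceeadceeecc  c
   14  dceeeccdabedaaa$ebceea  a
   15  eadceeeccdabedaaa$ebce  e
   16  ebceeadceeeccdabedaaa$  $
   17  eccdabedaaa$ebceeadcee  e
   18  edaaa$ebceeadceeeccdab  b
   19  eeadceeeccdabedaaa$ebc  c
   20  eeccdabedaaa$ebceeadce  e
   21  eeeccdabedaaa$ebceeadc  c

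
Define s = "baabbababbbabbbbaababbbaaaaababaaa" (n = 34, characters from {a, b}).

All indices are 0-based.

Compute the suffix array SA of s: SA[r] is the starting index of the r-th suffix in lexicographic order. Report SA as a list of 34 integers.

rank→(start, suffix):
  0 → (33, 'a')
  1 → (32, 'aa')
  2 → (31, 'aaa')
  3 → (23, 'aaaaababaaa')
  4 → (24, 'aaaababaaa')
  5 → (25, 'aaababaaa')
  6 → (26, 'aababaaa')
  7 → (16, 'aababbbaaaaababaaa')
  8 → (1, 'aabbababbbabbbbaababbbaaaaababaaa')
  9 → (29, 'abaaa')
  10 → (27, 'ababaaa')
  11 → (17, 'ababbbaaaaababaaa')
  12 → (5, 'ababbbabbbbaababbbaaaaababaaa')
  13 → (2, 'abbababbbabbbbaababbbaaaaababaaa')
  14 → (19, 'abbbaaaaababaaa')
  15 → (7, 'abbbabbbbaababbbaaaaababaaa')
  16 → (11, 'abbbbaababbbaaaaababaaa')
  17 → (30, 'baaa')
  18 → (22, 'baaaaababaaa')
  19 → (15, 'baababbbaaaaababaaa')
  20 → (0, 'baabbababbbabbbbaababbbaaaaababaaa')
  21 → (28, 'babaaa')
  22 → (4, 'bababbbabbbbaababbbaaaaababaaa')
  23 → (18, 'babbbaaaaababaaa')
  24 → (6, 'babbbabbbbaababbbaaaaababaaa')
  25 → (10, 'babbbbaababbbaaaaababaaa')
  26 → (21, 'bbaaaaababaaa')
  27 → (14, 'bbaababbbaaaaababaaa')
  28 → (3, 'bbababbbabbbbaababbbaaaaababaaa')
  29 → (9, 'bbabbbbaababbbaaaaababaaa')
  30 → (20, 'bbbaaaaababaaa')
  31 → (13, 'bbbaababbbaaaaababaaa')
  32 → (8, 'bbbabbbbaababbbaaaaababaaa')
  33 → (12, 'bbbbaababbbaaaaababaaa')

[33, 32, 31, 23, 24, 25, 26, 16, 1, 29, 27, 17, 5, 2, 19, 7, 11, 30, 22, 15, 0, 28, 4, 18, 6, 10, 21, 14, 3, 9, 20, 13, 8, 12]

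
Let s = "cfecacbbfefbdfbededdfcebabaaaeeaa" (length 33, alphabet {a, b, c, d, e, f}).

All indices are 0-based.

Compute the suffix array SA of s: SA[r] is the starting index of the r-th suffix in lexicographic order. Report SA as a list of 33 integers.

rank→(start, suffix):
  0 → (32, 'a')
  1 → (31, 'aa')
  2 → (26, 'aaaeeaa')
  3 → (27, 'aaeeaa')
  4 → (24, 'abaaaeeaa')
  5 → (4, 'acbbfefbdfbededdfcebabaaaeeaa')
  6 → (28, 'aeeaa')
  7 → (25, 'baaaeeaa')
  8 → (23, 'babaaaeeaa')
  9 → (6, 'bbfefbdfbededdfcebabaaaeeaa')
  10 → (11, 'bdfbededdfcebabaaaeeaa')
  11 → (14, 'bededdfcebabaaaeeaa')
  12 → (7, 'bfefbdfbededdfcebabaaaeeaa')
  13 → (3, 'cacbbfefbdfbededdfcebabaaaeeaa')
  14 → (5, 'cbbfefbdfbededdfcebabaaaeeaa')
  15 → (21, 'cebabaaaeeaa')
  16 → (0, 'cfecacbbfefbdfbededdfcebabaaaeeaa')
  17 → (18, 'ddfcebabaaaeeaa')
  18 → (16, 'deddfcebabaaaeeaa')
  19 → (12, 'dfbededdfcebabaaaeeaa')
  20 → (19, 'dfcebabaaaeeaa')
  21 → (30, 'eaa')
  22 → (22, 'ebabaaaeeaa')
  23 → (2, 'ecacbbfefbdfbededdfcebabaaaeeaa')
  24 → (17, 'eddfcebabaaaeeaa')
  25 → (15, 'ededdfcebabaaaeeaa')
  26 → (29, 'eeaa')
  27 → (9, 'efbdfbededdfcebabaaaeeaa')
  28 → (10, 'fbdfbededdfcebabaaaeeaa')
  29 → (13, 'fbededdfcebabaaaeeaa')
  30 → (20, 'fcebabaaaeeaa')
  31 → (1, 'fecacbbfefbdfbededdfcebabaaaeeaa')
  32 → (8, 'fefbdfbededdfcebabaaaeeaa')

[32, 31, 26, 27, 24, 4, 28, 25, 23, 6, 11, 14, 7, 3, 5, 21, 0, 18, 16, 12, 19, 30, 22, 2, 17, 15, 29, 9, 10, 13, 20, 1, 8]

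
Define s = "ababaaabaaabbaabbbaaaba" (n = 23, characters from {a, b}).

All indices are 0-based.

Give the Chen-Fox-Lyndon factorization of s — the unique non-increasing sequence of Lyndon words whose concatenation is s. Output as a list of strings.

emit factor 1: 'ab' (i=0, period=2)
emit factor 2: 'ab' (i=2, period=2)
emit factor 3: 'aaabaaabbaabbb' (i=4, period=14)
emit factor 4: 'aaab' (i=18, period=4)
emit factor 5: 'a' (i=22, period=1)

["ab", "ab", "aaabaaabbaabbb", "aaab", "a"]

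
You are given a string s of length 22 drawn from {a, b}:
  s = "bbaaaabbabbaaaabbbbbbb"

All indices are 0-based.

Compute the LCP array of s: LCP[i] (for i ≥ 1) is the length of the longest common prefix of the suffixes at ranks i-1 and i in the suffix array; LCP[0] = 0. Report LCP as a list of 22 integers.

[0, 6, 3, 5, 2, 4, 1, 4, 3, 0, 1, 7, 2, 1, 2, 8, 3, 2, 3, 4, 5, 6]

rank | idx | suffix
   0 |   2 | aaaabbabbaaaabbbbbbb
   1 |  11 | aaaabbbbbbb
   2 |   3 | aaabbabbaaaabbbbbbb
   3 |  12 | aaabbbbbbb
   4 |   4 | aabbabbaaaabbbbbbb
   5 |  13 | aabbbbbbb
   6 |   8 | abbaaaabbbbbbb
   7 |   5 | abbabbaaaabbbbbbb
   8 |  14 | abbbbbbb
   9 |  21 | b
  10 |   1 | baaaabbabbaaaabbbbbbb
  11 |  10 | baaaabbbbbbb
  12 |   7 | babbaaaabbbbbbb
  13 |  20 | bb
  14 |   0 | bbaaaabbabbaaaabbbbbbb
  15 |   9 | bbaaaabbbbbbb
  16 |   6 | bbabbaaaabbbbbbb
  17 |  19 | bbb
  18 |  18 | bbbb
  19 |  17 | bbbbb
  20 |  16 | bbbbbb
  21 |  15 | bbbbbbb

SA = [2, 11, 3, 12, 4, 13, 8, 5, 14, 21, 1, 10, 7, 20, 0, 9, 6, 19, 18, 17, 16, 15]
rank  pair      lcp
   1  s[2:],s[11:]  6  'aaaabb'
   2  s[11:],s[3:]  3  'aaa'
   3  s[3:],s[12:]  5  'aaabb'
   4  s[12:],s[4:]  2  'aa'
   5  s[4:],s[13:]  4  'aabb'
   6  s[13:],s[8:]  1  'a'
   7  s[8:],s[5:]  4  'abba'
   8  s[5:],s[14:]  3  'abb'
   9  s[14:],s[21:]  0  ''
  10  s[21:],s[1:]  1  'b'
  11  s[1:],s[10:]  7  'baaaabb'
  12  s[10:],s[7:]  2  'ba'
  13  s[7:],s[20:]  1  'b'
  14  s[20:],s[0:]  2  'bb'
  15  s[0:],s[9:]  8  'bbaaaabb'
  16  s[9:],s[6:]  3  'bba'
  17  s[6:],s[19:]  2  'bb'
  18  s[19:],s[18:]  3  'bbb'
  19  s[18:],s[17:]  4  'bbbb'
  20  s[17:],s[16:]  5  'bbbbb'
  21  s[16:],s[15:]  6  'bbbbbb'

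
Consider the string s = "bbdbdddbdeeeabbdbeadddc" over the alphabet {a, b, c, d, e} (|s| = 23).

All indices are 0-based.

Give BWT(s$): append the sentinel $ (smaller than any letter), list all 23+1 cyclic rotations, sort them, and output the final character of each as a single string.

cee$abbddddbdbdddbabebed

rank  rotation                  last
    0  $bbdbdddbdeeeabbdbeadddc  c
    1  abbdbeadddc$bbdbdddbdeee  e
    2  adddc$bbdbdddbdeeeabbdbe  e
    3  bbdbdddbdeeeabbdbeadddc$  $
    4  bbdbeadddc$bbdbdddbdeeea  a
    5  bdbdddbdeeeabbdbeadddc$b  b
    6  bdbeadddc$bbdbdddbdeeeab  b
    7  bdddbdeeeabbdbeadddc$bbd  d
    8  bdeeeabbdbeadddc$bbdbddd  d
    9  beadddc$bbdbdddbdeeeabbd  d
   10  c$bbdbdddbdeeeabbdbeaddd  d
   11  dbdddbdeeeabbdbeadddc$bb  b
   12  dbdeeeabbdbeadddc$bbdbdd  d
   13  dbeadddc$bbdbdddbdeeeabb  b
   14  dc$bbdbdddbdeeeabbdbeadd  d
   15  ddbdeeeabbdbeadddc$bbdbd  d
   16  ddc$bbdbdddbdeeeabbdbead  d
   17  dddbdeeeabbdbeadddc$bbdb  b
   18  dddc$bbdbdddbdeeeabbdbea  a
   19  deeeabbdbeadddc$bbdbdddb  b
   20  eabbdbeadddc$bbdbdddbdee  e
   21  eadddc$bbdbdddbdeeeabbdb  b
   22  eeabbdbeadddc$bbdbdddbde  e
   23  eeeabbdbeadddc$bbdbdddbd  d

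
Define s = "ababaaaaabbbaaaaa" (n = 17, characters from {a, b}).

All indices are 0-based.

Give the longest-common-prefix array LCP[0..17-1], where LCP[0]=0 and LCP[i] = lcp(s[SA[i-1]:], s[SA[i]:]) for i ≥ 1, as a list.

rank | idx | suffix
   0 |  16 | a
   1 |  15 | aa
   2 |  14 | aaa
   3 |  13 | aaaa
   4 |  12 | aaaaa
   5 |   4 | aaaaabbbaaaaa
   6 |   5 | aaaabbbaaaaa
   7 |   6 | aaabbbaaaaa
   8 |   7 | aabbbaaaaa
   9 |   2 | abaaaaabbbaaaaa
  10 |   0 | ababaaaaabbbaaaaa
  11 |   8 | abbbaaaaa
  12 |  11 | baaaaa
  13 |   3 | baaaaabbbaaaaa
  14 |   1 | babaaaaabbbaaaaa
  15 |  10 | bbaaaaa
  16 |   9 | bbbaaaaa

SA = [16, 15, 14, 13, 12, 4, 5, 6, 7, 2, 0, 8, 11, 3, 1, 10, 9]
rank  pair      lcp
   1  s[16:],s[15:]  1  'a'
   2  s[15:],s[14:]  2  'aa'
   3  s[14:],s[13:]  3  'aaa'
   4  s[13:],s[12:]  4  'aaaa'
   5  s[12:],s[4:]  5  'aaaaa'
   6  s[4:],s[5:]  4  'aaaa'
   7  s[5:],s[6:]  3  'aaa'
   8  s[6:],s[7:]  2  'aa'
   9  s[7:],s[2:]  1  'a'
  10  s[2:],s[0:]  3  'aba'
  11  s[0:],s[8:]  2  'ab'
  12  s[8:],s[11:]  0  ''
  13  s[11:],s[3:]  6  'baaaaa'
  14  s[3:],s[1:]  2  'ba'
  15  s[1:],s[10:]  1  'b'
  16  s[10:],s[9:]  2  'bb'

[0, 1, 2, 3, 4, 5, 4, 3, 2, 1, 3, 2, 0, 6, 2, 1, 2]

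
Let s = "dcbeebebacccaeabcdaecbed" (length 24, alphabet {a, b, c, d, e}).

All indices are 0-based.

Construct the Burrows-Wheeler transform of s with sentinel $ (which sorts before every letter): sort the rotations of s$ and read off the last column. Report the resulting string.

debcdeaecccedcabec$abeabb

rank  rotation                   last
    0  $dcbeebebacccaeabcdaecbed  d
    1  abcdaecbed$dcbeebebacccae  e
    2  acccaeabcdaecbed$dcbeebeb  b
    3  aeabcdaecbed$dcbeebebaccc  c
    4  aecbed$dcbeebebacccaeabcd  d
    5  bacccaeabcdaecbed$dcbeebe  e
    6  bcdaecbed$dcbeebebacccaea  a
    7  bebacccaeabcdaecbed$dcbee  e
    8  bed$dcbeebebacccaeabcdaec  c
    9  beebebacccaeabcdaecbed$dc  c
   10  caeabcdaecbed$dcbeebebacc  c
   11  cbed$dcbeebebacccaeabcdae  e
   12  cbeebebacccaeabcdaecbed$d  d
   13  ccaeabcdaecbed$dcbeebebac  c
   14  cccaeabcdaecbed$dcbeebeba  a
   15  cdaecbed$dcbeebebacccaeab  b
   16  d$dcbeebebacccaeabcdaecbe  e
   17  daecbed$dcbeebebacccaeabc  c
   18  dcbeebebacccaeabcdaecbed$  $
   19  eabcdaecbed$dcbeebebaccca  a
   20  ebacccaeabcdaecbed$dcbeeb  b
   21  ebebacccaeabcdaecbed$dcbe  e
   22  ecbed$dcbeebebacccaeabcda  a
   23  ed$dcbeebebacccaeabcdaecb  b
   24  eebebacccaeabcdaecbed$dcb  b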